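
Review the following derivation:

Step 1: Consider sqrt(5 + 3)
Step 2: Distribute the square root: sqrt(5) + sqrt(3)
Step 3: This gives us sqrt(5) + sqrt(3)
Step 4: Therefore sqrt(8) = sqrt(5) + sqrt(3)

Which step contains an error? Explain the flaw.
Step 2: Distribute the square root: sqrt(5) + sqrt(3)

Step 2 incorrectly 'distributes' the square root over addition. The square root function does not distribute: sqrt(a + b) ≠ sqrt(a) + sqrt(b). In fact, sqrt(5 + 3) = sqrt(8) ≈ 2.8284, while sqrt(5) + sqrt(3) ≈ 3.9681.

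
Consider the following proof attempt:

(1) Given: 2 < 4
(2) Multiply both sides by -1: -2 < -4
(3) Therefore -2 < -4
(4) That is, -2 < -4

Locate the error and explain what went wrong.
Step 2: Multiply both sides by -1: -2 < -4

Step 2 multiplies both sides by -1 but fails to reverse the inequality sign. When multiplying (or dividing) an inequality by a negative number, the direction must be reversed. Since 2 < 4, we should get -2 > -4, i.e., -2 > -4.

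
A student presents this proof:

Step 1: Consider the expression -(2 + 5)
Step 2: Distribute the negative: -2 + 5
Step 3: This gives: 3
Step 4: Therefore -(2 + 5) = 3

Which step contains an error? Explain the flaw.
Step 2: Distribute the negative: -2 + 5

Step 2 incorrectly distributes the negative sign. The correct distribution is -(2 + 5) = -2 - 5 = -7. The negative must be applied to both terms, not just the first. The error treats -(2 + 5) as -2 + 5, which equals 3 instead of -7.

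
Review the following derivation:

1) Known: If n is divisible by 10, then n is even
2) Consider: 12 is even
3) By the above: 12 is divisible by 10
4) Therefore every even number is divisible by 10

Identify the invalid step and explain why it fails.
Step 3: By the above: 12 is divisible by 10

Step 3 commits the fallacy of affirming the consequent. The known fact 'divisible by 10 → even' does NOT imply 'even → divisible by 10'. That would be the converse, which is false. For example, 12 is even but 12 ÷ 10 = 1.20, which is not an integer.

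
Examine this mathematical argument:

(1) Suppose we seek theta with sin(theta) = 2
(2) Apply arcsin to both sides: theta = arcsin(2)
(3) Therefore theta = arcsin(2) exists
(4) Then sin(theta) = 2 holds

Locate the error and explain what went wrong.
Step 2: Apply arcsin to both sides: theta = arcsin(2)

Step 2 applies arcsin to 2. However, arcsin(x) is only defined for x in [-1, 1] because sin(theta) can only produce values in that range. Since |2| > 1, arcsin(2) is undefined. There is no angle whose sine equals 2.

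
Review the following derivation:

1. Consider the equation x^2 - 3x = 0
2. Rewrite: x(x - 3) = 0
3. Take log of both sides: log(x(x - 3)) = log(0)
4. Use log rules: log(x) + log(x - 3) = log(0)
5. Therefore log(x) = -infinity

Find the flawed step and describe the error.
Step 3: Take log of both sides: log(x(x - 3)) = log(0)

Step 3 takes the logarithm of both sides, resulting in log(0) on the right side. The logarithm is only defined for positive numbers; log(0) is undefined (approaches negative infinity). This operation is invalid.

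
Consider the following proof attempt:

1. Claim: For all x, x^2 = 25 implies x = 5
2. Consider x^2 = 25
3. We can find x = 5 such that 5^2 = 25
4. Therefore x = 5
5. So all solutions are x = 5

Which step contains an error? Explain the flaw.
Step 4: Therefore x = 5

Step 4 incorrectly concludes that x = 5 is the only solution. The proof shows that x = 5 is A solution (existence), but does not show it is the ONLY solution (uniqueness). In fact, x = -5 is also a solution since (-5)^2 = 25. Finding one solution doesn't prove there are no others.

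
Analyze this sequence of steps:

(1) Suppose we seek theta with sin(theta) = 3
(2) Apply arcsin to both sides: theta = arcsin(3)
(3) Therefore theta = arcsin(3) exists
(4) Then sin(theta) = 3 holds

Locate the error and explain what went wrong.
Step 2: Apply arcsin to both sides: theta = arcsin(3)

Step 2 applies arcsin to 3. However, arcsin(x) is only defined for x in [-1, 1] because sin(theta) can only produce values in that range. Since |3| > 1, arcsin(3) is undefined. There is no angle whose sine equals 3.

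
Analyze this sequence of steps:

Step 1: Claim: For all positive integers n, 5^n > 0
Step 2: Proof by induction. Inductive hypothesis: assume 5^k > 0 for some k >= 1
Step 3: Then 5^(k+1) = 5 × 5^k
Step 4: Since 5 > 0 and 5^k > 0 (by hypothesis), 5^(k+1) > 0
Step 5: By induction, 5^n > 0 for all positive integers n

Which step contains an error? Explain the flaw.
Step 5: By induction, 5^n > 0 for all positive integers n

Step 5 concludes the proof by induction, but no base case was ever established. A valid induction proof requires: (1) a base case proving 5^1 > 0, and (2) an inductive step showing IF 5^k > 0 THEN 5^(k+1) > 0. Steps 2-4 correctly establish the inductive step, but without the base case the conclusion in step 5 does not follow.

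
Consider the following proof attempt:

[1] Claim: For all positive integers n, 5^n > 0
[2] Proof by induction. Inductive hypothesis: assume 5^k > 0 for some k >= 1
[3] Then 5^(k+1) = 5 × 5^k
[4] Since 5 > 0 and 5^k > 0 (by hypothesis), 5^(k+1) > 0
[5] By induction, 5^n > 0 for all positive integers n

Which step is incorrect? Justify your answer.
Step 5: By induction, 5^n > 0 for all positive integers n

Step 5 concludes the proof by induction, but no base case was ever established. A valid induction proof requires: (1) a base case proving 5^1 > 0, and (2) an inductive step showing IF 5^k > 0 THEN 5^(k+1) > 0. Steps 2-4 correctly establish the inductive step, but without the base case the conclusion in step 5 does not follow.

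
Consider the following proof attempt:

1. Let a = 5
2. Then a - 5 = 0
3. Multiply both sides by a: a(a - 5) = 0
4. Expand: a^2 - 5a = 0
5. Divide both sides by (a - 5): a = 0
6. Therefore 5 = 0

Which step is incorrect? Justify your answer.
Step 5: Divide both sides by (a - 5): a = 0

Step 5 divides both sides by (a - 5). However, since a = 5, we have (a - 5) = 0. Division by zero is undefined, making this step invalid.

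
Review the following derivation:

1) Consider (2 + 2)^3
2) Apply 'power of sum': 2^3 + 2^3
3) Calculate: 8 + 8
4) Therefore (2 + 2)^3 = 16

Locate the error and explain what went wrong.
Step 2: Apply 'power of sum': 2^3 + 2^3

Step 2 incorrectly applies a non-existent rule '(a+b)^n = a^n + b^n'. This is false in general. The correct expansion uses the binomial theorem. The actual value is (2 + 2)^3 = 4^3 = 64, not 16.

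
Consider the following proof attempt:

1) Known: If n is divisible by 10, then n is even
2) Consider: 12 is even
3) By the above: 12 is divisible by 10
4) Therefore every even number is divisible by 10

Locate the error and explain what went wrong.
Step 3: By the above: 12 is divisible by 10

Step 3 commits the fallacy of affirming the consequent. The known fact 'divisible by 10 → even' does NOT imply 'even → divisible by 10'. That would be the converse, which is false. For example, 12 is even but 12 ÷ 10 = 1.20, which is not an integer.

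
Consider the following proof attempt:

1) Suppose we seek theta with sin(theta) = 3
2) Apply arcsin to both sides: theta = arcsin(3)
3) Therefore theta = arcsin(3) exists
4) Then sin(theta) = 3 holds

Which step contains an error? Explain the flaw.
Step 2: Apply arcsin to both sides: theta = arcsin(3)

Step 2 applies arcsin to 3. However, arcsin(x) is only defined for x in [-1, 1] because sin(theta) can only produce values in that range. Since |3| > 1, arcsin(3) is undefined. There is no angle whose sine equals 3.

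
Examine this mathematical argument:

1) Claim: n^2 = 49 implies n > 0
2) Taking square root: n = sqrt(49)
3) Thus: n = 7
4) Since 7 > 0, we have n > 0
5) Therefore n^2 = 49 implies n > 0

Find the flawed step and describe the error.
Step 2: Taking square root: n = sqrt(49)

Step 2 takes the square root and assumes the positive root only. The equation n^2 = 49 actually has two solutions: n = 7 and n = -7. The proof silently assumes n > 0 without justification, then uses this assumption to conclude n > 0, which is circular. The counterexample n = -7 shows the claim is false.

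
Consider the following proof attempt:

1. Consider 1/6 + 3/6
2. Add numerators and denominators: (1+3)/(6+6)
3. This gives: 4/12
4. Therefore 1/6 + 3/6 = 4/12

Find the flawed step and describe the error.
Step 2: Add numerators and denominators: (1+3)/(6+6)

Step 2 incorrectly adds fractions by separately adding numerators and denominators. This is wrong. The correct method requires a common denominator: 1/6 + 3/6 = (1×6 + 3×6)/(6×6) = 24/36 = 2/3. The method used gives 4/12, which is different.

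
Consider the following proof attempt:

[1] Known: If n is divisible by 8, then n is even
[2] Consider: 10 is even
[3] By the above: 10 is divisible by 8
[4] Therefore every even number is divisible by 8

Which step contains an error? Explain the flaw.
Step 3: By the above: 10 is divisible by 8

Step 3 commits the fallacy of affirming the consequent. The known fact 'divisible by 8 → even' does NOT imply 'even → divisible by 8'. That would be the converse, which is false. For example, 10 is even but 10 ÷ 8 = 1.25, which is not an integer.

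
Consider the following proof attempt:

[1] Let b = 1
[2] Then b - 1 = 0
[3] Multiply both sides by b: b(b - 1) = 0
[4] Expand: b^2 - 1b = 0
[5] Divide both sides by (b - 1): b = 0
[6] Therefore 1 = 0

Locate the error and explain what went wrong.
Step 5: Divide both sides by (b - 1): b = 0

Step 5 divides both sides by (b - 1). However, since b = 1, we have (b - 1) = 0. Division by zero is undefined, making this step invalid.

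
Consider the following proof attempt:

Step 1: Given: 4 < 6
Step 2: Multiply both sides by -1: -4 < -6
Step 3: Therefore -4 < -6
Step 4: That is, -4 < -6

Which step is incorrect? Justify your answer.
Step 2: Multiply both sides by -1: -4 < -6

Step 2 multiplies both sides by -1 but fails to reverse the inequality sign. When multiplying (or dividing) an inequality by a negative number, the direction must be reversed. Since 4 < 6, we should get -4 > -6, i.e., -4 > -6.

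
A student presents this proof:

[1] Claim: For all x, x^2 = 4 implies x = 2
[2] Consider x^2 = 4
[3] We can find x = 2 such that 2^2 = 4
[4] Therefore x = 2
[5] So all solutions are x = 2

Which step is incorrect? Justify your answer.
Step 4: Therefore x = 2

Step 4 incorrectly concludes that x = 2 is the only solution. The proof shows that x = 2 is A solution (existence), but does not show it is the ONLY solution (uniqueness). In fact, x = -2 is also a solution since (-2)^2 = 4. Finding one solution doesn't prove there are no others.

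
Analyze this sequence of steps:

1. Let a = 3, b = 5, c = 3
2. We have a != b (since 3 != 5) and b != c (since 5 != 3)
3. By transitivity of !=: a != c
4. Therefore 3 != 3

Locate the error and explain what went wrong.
Step 3: By transitivity of !=: a != c

Step 3 incorrectly applies transitivity to the '!=' relation. Transitivity states: if a R b and b R c, then a R c. However, '!=' is not transitive. Counterexample: 3 != 5 and 5 != 3, but 3 = 3 (both equal 3). Transitivity holds for relations like <, <=, =, but not for !=.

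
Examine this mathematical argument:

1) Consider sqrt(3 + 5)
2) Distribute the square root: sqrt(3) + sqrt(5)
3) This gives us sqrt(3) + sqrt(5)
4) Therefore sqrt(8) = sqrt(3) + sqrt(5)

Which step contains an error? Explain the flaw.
Step 2: Distribute the square root: sqrt(3) + sqrt(5)

Step 2 incorrectly 'distributes' the square root over addition. The square root function does not distribute: sqrt(a + b) ≠ sqrt(a) + sqrt(b). In fact, sqrt(3 + 5) = sqrt(8) ≈ 2.8284, while sqrt(3) + sqrt(5) ≈ 3.9681.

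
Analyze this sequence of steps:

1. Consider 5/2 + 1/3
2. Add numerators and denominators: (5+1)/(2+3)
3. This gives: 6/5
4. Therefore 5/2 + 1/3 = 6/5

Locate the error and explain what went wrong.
Step 2: Add numerators and denominators: (5+1)/(2+3)

Step 2 incorrectly adds fractions by separately adding numerators and denominators. This is wrong. The correct method requires a common denominator: 5/2 + 1/3 = (5×3 + 1×2)/(2×3) = 17/6 = 17/6. The method used gives 6/5, which is different.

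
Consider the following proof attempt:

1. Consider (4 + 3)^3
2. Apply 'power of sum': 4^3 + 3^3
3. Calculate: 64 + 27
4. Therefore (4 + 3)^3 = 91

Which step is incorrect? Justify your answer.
Step 2: Apply 'power of sum': 4^3 + 3^3

Step 2 incorrectly applies a non-existent rule '(a+b)^n = a^n + b^n'. This is false in general. The correct expansion uses the binomial theorem. The actual value is (4 + 3)^3 = 7^3 = 343, not 91.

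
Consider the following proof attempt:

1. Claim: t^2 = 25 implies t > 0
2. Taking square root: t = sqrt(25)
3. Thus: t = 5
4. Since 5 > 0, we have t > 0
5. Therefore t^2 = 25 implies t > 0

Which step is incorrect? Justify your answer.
Step 2: Taking square root: t = sqrt(25)

Step 2 takes the square root and assumes the positive root only. The equation t^2 = 25 actually has two solutions: t = 5 and t = -5. The proof silently assumes t > 0 without justification, then uses this assumption to conclude t > 0, which is circular. The counterexample t = -5 shows the claim is false.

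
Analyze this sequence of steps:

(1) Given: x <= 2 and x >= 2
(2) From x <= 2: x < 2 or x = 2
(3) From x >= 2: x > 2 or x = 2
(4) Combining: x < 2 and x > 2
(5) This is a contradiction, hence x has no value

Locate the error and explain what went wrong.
Step 4: Combining: x < 2 and x > 2

Step 4 incorrectly combines the conditions. From x <= 2 and x >= 2, the intersection is x = 2. The error treats the 'or' cases as 'and' requirements. The correct conclusion is that x = 2 is the unique solution, not that no solution exists.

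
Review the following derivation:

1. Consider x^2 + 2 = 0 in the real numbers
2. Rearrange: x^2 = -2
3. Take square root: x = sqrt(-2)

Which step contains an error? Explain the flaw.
Step 3: Take square root: x = sqrt(-2)

Step 3 takes the square root of -2, which is negative. In the real number system, the square root of a negative number is undefined. The equation x^2 + 2 = 0 has no real solutions. Square roots of negative numbers only exist in the complex numbers.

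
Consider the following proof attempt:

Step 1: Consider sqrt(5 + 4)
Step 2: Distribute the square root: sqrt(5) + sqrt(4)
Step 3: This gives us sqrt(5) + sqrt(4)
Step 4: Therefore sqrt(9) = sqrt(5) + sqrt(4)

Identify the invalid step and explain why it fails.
Step 2: Distribute the square root: sqrt(5) + sqrt(4)

Step 2 incorrectly 'distributes' the square root over addition. The square root function does not distribute: sqrt(a + b) ≠ sqrt(a) + sqrt(b). In fact, sqrt(5 + 4) = sqrt(9) ≈ 3.0000, while sqrt(5) + sqrt(4) ≈ 4.2361.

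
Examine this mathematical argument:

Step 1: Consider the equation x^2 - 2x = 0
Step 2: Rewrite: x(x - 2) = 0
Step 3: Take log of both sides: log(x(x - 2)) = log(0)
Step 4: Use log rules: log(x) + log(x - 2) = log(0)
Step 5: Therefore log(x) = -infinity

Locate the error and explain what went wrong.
Step 3: Take log of both sides: log(x(x - 2)) = log(0)

Step 3 takes the logarithm of both sides, resulting in log(0) on the right side. The logarithm is only defined for positive numbers; log(0) is undefined (approaches negative infinity). This operation is invalid.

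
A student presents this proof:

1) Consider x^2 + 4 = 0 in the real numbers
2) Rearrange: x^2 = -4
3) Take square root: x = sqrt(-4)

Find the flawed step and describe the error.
Step 3: Take square root: x = sqrt(-4)

Step 3 takes the square root of -4, which is negative. In the real number system, the square root of a negative number is undefined. The equation x^2 + 4 = 0 has no real solutions. Square roots of negative numbers only exist in the complex numbers.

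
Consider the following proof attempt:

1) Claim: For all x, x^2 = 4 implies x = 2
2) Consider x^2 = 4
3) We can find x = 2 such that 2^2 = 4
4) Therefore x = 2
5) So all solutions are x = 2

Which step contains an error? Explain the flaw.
Step 4: Therefore x = 2

Step 4 incorrectly concludes that x = 2 is the only solution. The proof shows that x = 2 is A solution (existence), but does not show it is the ONLY solution (uniqueness). In fact, x = -2 is also a solution since (-2)^2 = 4. Finding one solution doesn't prove there are no others.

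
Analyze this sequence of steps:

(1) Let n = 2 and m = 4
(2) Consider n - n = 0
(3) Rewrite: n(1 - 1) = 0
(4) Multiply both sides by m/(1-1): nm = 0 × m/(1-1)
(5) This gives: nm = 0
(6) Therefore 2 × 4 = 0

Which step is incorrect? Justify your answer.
Step 4: Multiply both sides by m/(1-1): nm = 0 × m/(1-1)

Step 4 multiplies both sides by m/(1-1). However, 1-1 = 0, so this is multiplication by m/0, which is undefined. We cannot multiply by an undefined expression.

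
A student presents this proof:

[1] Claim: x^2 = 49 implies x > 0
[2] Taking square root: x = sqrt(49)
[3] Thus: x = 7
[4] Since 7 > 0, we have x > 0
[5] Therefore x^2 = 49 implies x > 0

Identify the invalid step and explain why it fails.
Step 2: Taking square root: x = sqrt(49)

Step 2 takes the square root and assumes the positive root only. The equation x^2 = 49 actually has two solutions: x = 7 and x = -7. The proof silently assumes x > 0 without justification, then uses this assumption to conclude x > 0, which is circular. The counterexample x = -7 shows the claim is false.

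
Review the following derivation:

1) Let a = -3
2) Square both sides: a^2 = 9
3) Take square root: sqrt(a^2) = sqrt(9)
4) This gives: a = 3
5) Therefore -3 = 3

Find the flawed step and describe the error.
Step 4: This gives: a = 3

Step 4 incorrectly states that sqrt(a^2) = a. The correct identity is sqrt(a^2) = |a|. Since a = -3 < 0, we have sqrt(a^2) = |-3| = 3, not a = -3.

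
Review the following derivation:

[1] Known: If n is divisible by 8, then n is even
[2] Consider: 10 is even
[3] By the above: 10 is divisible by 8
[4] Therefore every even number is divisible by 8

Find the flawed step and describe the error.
Step 3: By the above: 10 is divisible by 8

Step 3 commits the fallacy of affirming the consequent. The known fact 'divisible by 8 → even' does NOT imply 'even → divisible by 8'. That would be the converse, which is false. For example, 10 is even but 10 ÷ 8 = 1.25, which is not an integer.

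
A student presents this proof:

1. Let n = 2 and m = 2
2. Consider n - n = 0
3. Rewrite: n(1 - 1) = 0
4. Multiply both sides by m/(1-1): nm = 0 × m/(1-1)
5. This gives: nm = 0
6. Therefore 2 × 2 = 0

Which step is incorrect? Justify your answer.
Step 4: Multiply both sides by m/(1-1): nm = 0 × m/(1-1)

Step 4 multiplies both sides by m/(1-1). However, 1-1 = 0, so this is multiplication by m/0, which is undefined. We cannot multiply by an undefined expression.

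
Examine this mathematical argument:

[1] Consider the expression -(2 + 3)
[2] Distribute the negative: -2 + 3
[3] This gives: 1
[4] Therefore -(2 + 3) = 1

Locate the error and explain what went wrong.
Step 2: Distribute the negative: -2 + 3

Step 2 incorrectly distributes the negative sign. The correct distribution is -(2 + 3) = -2 - 3 = -5. The negative must be applied to both terms, not just the first. The error treats -(2 + 3) as -2 + 3, which equals 1 instead of -5.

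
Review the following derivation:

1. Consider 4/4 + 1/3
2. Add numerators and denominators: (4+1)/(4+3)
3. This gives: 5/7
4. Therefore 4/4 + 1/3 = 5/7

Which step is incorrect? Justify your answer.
Step 2: Add numerators and denominators: (4+1)/(4+3)

Step 2 incorrectly adds fractions by separately adding numerators and denominators. This is wrong. The correct method requires a common denominator: 4/4 + 1/3 = (4×3 + 1×4)/(4×3) = 16/12 = 4/3. The method used gives 5/7, which is different.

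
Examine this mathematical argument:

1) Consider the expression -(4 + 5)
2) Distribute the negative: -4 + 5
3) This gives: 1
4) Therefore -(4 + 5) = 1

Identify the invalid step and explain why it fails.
Step 2: Distribute the negative: -4 + 5

Step 2 incorrectly distributes the negative sign. The correct distribution is -(4 + 5) = -4 - 5 = -9. The negative must be applied to both terms, not just the first. The error treats -(4 + 5) as -4 + 5, which equals 1 instead of -9.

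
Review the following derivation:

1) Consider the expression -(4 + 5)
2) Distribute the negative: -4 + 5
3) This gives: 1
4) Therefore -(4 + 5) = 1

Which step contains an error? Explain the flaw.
Step 2: Distribute the negative: -4 + 5

Step 2 incorrectly distributes the negative sign. The correct distribution is -(4 + 5) = -4 - 5 = -9. The negative must be applied to both terms, not just the first. The error treats -(4 + 5) as -4 + 5, which equals 1 instead of -9.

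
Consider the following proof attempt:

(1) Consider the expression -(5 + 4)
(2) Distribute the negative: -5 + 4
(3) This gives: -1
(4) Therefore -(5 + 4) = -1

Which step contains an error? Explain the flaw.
Step 2: Distribute the negative: -5 + 4

Step 2 incorrectly distributes the negative sign. The correct distribution is -(5 + 4) = -5 - 4 = -9. The negative must be applied to both terms, not just the first. The error treats -(5 + 4) as -5 + 4, which equals -1 instead of -9.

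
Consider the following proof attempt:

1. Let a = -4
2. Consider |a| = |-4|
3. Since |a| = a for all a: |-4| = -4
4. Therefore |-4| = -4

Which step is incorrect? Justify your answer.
Step 3: Since |a| = a for all a: |-4| = -4

Step 3 incorrectly states that |a| = a for all a. The correct definition is |a| = a when a >= 0, and |a| = -a when a < 0. Since -4 < 0, we have |-4| = -(-4) = 4, not -4.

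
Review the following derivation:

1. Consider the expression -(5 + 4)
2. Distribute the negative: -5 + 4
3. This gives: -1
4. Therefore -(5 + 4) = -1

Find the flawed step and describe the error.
Step 2: Distribute the negative: -5 + 4

Step 2 incorrectly distributes the negative sign. The correct distribution is -(5 + 4) = -5 - 4 = -9. The negative must be applied to both terms, not just the first. The error treats -(5 + 4) as -5 + 4, which equals -1 instead of -9.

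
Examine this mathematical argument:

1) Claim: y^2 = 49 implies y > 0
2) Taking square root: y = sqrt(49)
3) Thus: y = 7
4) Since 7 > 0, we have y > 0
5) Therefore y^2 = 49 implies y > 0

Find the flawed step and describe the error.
Step 2: Taking square root: y = sqrt(49)

Step 2 takes the square root and assumes the positive root only. The equation y^2 = 49 actually has two solutions: y = 7 and y = -7. The proof silently assumes y > 0 without justification, then uses this assumption to conclude y > 0, which is circular. The counterexample y = -7 shows the claim is false.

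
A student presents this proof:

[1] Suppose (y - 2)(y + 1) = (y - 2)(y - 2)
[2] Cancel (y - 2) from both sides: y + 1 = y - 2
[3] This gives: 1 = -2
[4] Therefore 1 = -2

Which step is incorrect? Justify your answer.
Step 2: Cancel (y - 2) from both sides: y + 1 = y - 2

Step 2 cancels (y - 2) from both sides. This is only valid if (y - 2) ≠ 0, i.e., y ≠ 2. When y = 2, both sides equal zero regardless of the other factors. The correct approach requires considering y = 2 as a separate case.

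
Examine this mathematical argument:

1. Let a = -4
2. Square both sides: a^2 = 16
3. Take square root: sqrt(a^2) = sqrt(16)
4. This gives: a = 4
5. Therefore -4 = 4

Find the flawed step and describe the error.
Step 4: This gives: a = 4

Step 4 incorrectly states that sqrt(a^2) = a. The correct identity is sqrt(a^2) = |a|. Since a = -4 < 0, we have sqrt(a^2) = |-4| = 4, not a = -4.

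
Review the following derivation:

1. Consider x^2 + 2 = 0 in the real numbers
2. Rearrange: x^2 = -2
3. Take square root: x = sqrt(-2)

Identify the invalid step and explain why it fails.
Step 3: Take square root: x = sqrt(-2)

Step 3 takes the square root of -2, which is negative. In the real number system, the square root of a negative number is undefined. The equation x^2 + 2 = 0 has no real solutions. Square roots of negative numbers only exist in the complex numbers.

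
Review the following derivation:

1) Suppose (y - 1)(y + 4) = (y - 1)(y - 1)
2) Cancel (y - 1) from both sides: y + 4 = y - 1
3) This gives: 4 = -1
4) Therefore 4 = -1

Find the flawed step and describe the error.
Step 2: Cancel (y - 1) from both sides: y + 4 = y - 1

Step 2 cancels (y - 1) from both sides. This is only valid if (y - 1) ≠ 0, i.e., y ≠ 1. When y = 1, both sides equal zero regardless of the other factors. The correct approach requires considering y = 1 as a separate case.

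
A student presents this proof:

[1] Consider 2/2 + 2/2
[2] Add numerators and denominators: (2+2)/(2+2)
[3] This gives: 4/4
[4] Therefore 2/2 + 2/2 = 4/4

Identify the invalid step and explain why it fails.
Step 2: Add numerators and denominators: (2+2)/(2+2)

Step 2 incorrectly adds fractions by separately adding numerators and denominators. This is wrong. The correct method requires a common denominator: 2/2 + 2/2 = (2×2 + 2×2)/(2×2) = 8/4 = 2. The method used gives 4/4, which is different.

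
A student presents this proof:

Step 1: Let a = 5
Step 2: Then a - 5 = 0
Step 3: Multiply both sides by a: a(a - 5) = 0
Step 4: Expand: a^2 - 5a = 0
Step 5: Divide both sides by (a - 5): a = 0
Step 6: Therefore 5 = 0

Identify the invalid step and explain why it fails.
Step 5: Divide both sides by (a - 5): a = 0

Step 5 divides both sides by (a - 5). However, since a = 5, we have (a - 5) = 0. Division by zero is undefined, making this step invalid.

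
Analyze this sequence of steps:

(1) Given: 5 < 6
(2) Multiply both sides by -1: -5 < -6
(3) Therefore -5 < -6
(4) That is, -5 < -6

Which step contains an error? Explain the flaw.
Step 2: Multiply both sides by -1: -5 < -6

Step 2 multiplies both sides by -1 but fails to reverse the inequality sign. When multiplying (or dividing) an inequality by a negative number, the direction must be reversed. Since 5 < 6, we should get -5 > -6, i.e., -5 > -6.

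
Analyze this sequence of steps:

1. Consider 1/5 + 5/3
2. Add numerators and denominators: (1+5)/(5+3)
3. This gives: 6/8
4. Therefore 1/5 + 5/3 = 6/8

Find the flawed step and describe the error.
Step 2: Add numerators and denominators: (1+5)/(5+3)

Step 2 incorrectly adds fractions by separately adding numerators and denominators. This is wrong. The correct method requires a common denominator: 1/5 + 5/3 = (1×3 + 5×5)/(5×3) = 28/15 = 28/15. The method used gives 6/8, which is different.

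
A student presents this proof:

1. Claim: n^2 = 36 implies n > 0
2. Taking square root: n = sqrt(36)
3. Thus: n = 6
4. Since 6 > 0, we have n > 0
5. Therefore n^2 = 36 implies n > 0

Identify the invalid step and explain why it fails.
Step 2: Taking square root: n = sqrt(36)

Step 2 takes the square root and assumes the positive root only. The equation n^2 = 36 actually has two solutions: n = 6 and n = -6. The proof silently assumes n > 0 without justification, then uses this assumption to conclude n > 0, which is circular. The counterexample n = -6 shows the claim is false.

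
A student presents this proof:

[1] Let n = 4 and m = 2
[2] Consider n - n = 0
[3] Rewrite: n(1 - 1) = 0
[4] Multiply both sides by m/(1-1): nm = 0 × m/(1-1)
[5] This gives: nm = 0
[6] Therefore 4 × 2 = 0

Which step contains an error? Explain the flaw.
Step 4: Multiply both sides by m/(1-1): nm = 0 × m/(1-1)

Step 4 multiplies both sides by m/(1-1). However, 1-1 = 0, so this is multiplication by m/0, which is undefined. We cannot multiply by an undefined expression.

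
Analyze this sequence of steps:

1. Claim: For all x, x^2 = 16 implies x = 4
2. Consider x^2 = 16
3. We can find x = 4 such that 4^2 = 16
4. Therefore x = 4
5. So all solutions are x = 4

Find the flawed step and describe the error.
Step 4: Therefore x = 4

Step 4 incorrectly concludes that x = 4 is the only solution. The proof shows that x = 4 is A solution (existence), but does not show it is the ONLY solution (uniqueness). In fact, x = -4 is also a solution since (-4)^2 = 16. Finding one solution doesn't prove there are no others.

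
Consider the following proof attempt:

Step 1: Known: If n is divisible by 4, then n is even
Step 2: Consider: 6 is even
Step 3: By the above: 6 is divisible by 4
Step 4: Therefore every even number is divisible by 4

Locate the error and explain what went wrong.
Step 3: By the above: 6 is divisible by 4

Step 3 commits the fallacy of affirming the consequent. The known fact 'divisible by 4 → even' does NOT imply 'even → divisible by 4'. That would be the converse, which is false. For example, 6 is even but 6 ÷ 4 = 1.50, which is not an integer.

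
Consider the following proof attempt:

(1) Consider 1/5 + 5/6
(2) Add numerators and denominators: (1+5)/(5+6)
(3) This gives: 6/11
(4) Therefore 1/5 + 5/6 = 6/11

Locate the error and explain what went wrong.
Step 2: Add numerators and denominators: (1+5)/(5+6)

Step 2 incorrectly adds fractions by separately adding numerators and denominators. This is wrong. The correct method requires a common denominator: 1/5 + 5/6 = (1×6 + 5×5)/(5×6) = 31/30 = 31/30. The method used gives 6/11, which is different.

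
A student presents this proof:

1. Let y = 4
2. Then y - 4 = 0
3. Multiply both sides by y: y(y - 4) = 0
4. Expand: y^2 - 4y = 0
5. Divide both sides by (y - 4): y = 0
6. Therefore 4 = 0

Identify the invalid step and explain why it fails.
Step 5: Divide both sides by (y - 4): y = 0

Step 5 divides both sides by (y - 4). However, since y = 4, we have (y - 4) = 0. Division by zero is undefined, making this step invalid.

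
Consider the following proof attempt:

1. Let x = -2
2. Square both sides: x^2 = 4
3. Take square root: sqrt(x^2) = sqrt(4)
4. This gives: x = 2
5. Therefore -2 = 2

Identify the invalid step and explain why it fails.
Step 4: This gives: x = 2

Step 4 incorrectly states that sqrt(x^2) = x. The correct identity is sqrt(x^2) = |x|. Since x = -2 < 0, we have sqrt(x^2) = |-2| = 2, not x = -2.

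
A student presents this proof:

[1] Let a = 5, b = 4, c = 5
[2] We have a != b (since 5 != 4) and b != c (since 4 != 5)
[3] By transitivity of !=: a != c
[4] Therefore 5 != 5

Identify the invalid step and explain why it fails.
Step 3: By transitivity of !=: a != c

Step 3 incorrectly applies transitivity to the '!=' relation. Transitivity states: if a R b and b R c, then a R c. However, '!=' is not transitive. Counterexample: 5 != 4 and 4 != 5, but 5 = 5 (both equal 5). Transitivity holds for relations like <, <=, =, but not for !=.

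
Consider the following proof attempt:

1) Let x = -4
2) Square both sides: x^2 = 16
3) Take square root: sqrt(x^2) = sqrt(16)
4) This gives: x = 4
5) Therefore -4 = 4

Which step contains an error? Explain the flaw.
Step 4: This gives: x = 4

Step 4 incorrectly states that sqrt(x^2) = x. The correct identity is sqrt(x^2) = |x|. Since x = -4 < 0, we have sqrt(x^2) = |-4| = 4, not x = -4.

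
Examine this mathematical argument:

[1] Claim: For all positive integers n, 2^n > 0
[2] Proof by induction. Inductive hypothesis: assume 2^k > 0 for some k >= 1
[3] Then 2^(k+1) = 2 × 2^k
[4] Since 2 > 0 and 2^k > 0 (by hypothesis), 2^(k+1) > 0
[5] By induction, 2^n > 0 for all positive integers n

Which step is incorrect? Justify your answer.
Step 5: By induction, 2^n > 0 for all positive integers n

Step 5 concludes the proof by induction, but no base case was ever established. A valid induction proof requires: (1) a base case proving 2^1 > 0, and (2) an inductive step showing IF 2^k > 0 THEN 2^(k+1) > 0. Steps 2-4 correctly establish the inductive step, but without the base case the conclusion in step 5 does not follow.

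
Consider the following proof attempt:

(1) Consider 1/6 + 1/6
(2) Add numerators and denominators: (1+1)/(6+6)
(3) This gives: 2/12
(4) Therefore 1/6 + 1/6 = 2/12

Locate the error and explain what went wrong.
Step 2: Add numerators and denominators: (1+1)/(6+6)

Step 2 incorrectly adds fractions by separately adding numerators and denominators. This is wrong. The correct method requires a common denominator: 1/6 + 1/6 = (1×6 + 1×6)/(6×6) = 12/36 = 1/3. The method used gives 2/12, which is different.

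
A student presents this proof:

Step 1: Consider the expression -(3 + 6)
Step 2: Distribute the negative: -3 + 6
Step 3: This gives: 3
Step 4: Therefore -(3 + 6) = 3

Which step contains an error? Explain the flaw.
Step 2: Distribute the negative: -3 + 6

Step 2 incorrectly distributes the negative sign. The correct distribution is -(3 + 6) = -3 - 6 = -9. The negative must be applied to both terms, not just the first. The error treats -(3 + 6) as -3 + 6, which equals 3 instead of -9.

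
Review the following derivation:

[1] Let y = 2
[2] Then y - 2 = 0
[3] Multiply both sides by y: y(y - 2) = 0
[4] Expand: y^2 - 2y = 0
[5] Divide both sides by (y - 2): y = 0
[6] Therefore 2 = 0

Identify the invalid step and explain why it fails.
Step 5: Divide both sides by (y - 2): y = 0

Step 5 divides both sides by (y - 2). However, since y = 2, we have (y - 2) = 0. Division by zero is undefined, making this step invalid.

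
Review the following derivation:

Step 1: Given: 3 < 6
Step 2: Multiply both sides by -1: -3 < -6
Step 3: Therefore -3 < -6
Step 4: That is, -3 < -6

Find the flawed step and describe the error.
Step 2: Multiply both sides by -1: -3 < -6

Step 2 multiplies both sides by -1 but fails to reverse the inequality sign. When multiplying (or dividing) an inequality by a negative number, the direction must be reversed. Since 3 < 6, we should get -3 > -6, i.e., -3 > -6.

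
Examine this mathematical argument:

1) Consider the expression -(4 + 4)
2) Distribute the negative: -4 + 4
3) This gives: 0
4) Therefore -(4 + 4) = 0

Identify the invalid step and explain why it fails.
Step 2: Distribute the negative: -4 + 4

Step 2 incorrectly distributes the negative sign. The correct distribution is -(4 + 4) = -4 - 4 = -8. The negative must be applied to both terms, not just the first. The error treats -(4 + 4) as -4 + 4, which equals 0 instead of -8.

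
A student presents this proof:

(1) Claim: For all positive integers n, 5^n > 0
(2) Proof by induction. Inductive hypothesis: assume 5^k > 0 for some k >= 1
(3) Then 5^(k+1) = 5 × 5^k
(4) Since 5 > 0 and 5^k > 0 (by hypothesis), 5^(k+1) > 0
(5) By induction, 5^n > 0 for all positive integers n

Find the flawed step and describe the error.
Step 5: By induction, 5^n > 0 for all positive integers n

Step 5 concludes the proof by induction, but no base case was ever established. A valid induction proof requires: (1) a base case proving 5^1 > 0, and (2) an inductive step showing IF 5^k > 0 THEN 5^(k+1) > 0. Steps 2-4 correctly establish the inductive step, but without the base case the conclusion in step 5 does not follow.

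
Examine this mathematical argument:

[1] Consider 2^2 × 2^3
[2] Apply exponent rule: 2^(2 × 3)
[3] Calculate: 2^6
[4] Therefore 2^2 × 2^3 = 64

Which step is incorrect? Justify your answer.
Step 2: Apply exponent rule: 2^(2 × 3)

Step 2 incorrectly states that a^b × a^c = a^(b×c). The correct rule is a^b × a^c = a^(b+c). The actual value is 2^2 × 2^3 = 2^5 = 32, not 2^6 = 64.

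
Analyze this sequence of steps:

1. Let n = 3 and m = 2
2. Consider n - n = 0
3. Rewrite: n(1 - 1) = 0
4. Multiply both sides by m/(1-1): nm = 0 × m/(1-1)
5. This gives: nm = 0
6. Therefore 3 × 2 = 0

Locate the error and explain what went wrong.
Step 4: Multiply both sides by m/(1-1): nm = 0 × m/(1-1)

Step 4 multiplies both sides by m/(1-1). However, 1-1 = 0, so this is multiplication by m/0, which is undefined. We cannot multiply by an undefined expression.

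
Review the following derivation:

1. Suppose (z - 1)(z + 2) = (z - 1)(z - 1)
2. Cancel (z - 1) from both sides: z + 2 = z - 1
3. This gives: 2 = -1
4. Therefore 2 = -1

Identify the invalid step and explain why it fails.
Step 2: Cancel (z - 1) from both sides: z + 2 = z - 1

Step 2 cancels (z - 1) from both sides. This is only valid if (z - 1) ≠ 0, i.e., z ≠ 1. When z = 1, both sides equal zero regardless of the other factors. The correct approach requires considering z = 1 as a separate case.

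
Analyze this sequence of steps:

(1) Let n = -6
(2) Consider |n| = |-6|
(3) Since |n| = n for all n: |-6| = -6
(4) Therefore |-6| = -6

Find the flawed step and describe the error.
Step 3: Since |n| = n for all n: |-6| = -6

Step 3 incorrectly states that |n| = n for all n. The correct definition is |n| = n when n >= 0, and |n| = -n when n < 0. Since -6 < 0, we have |-6| = -(-6) = 6, not -6.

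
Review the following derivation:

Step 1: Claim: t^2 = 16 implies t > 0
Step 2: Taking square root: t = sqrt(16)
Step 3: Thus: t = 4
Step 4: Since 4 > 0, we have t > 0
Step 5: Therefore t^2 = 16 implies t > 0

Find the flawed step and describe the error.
Step 2: Taking square root: t = sqrt(16)

Step 2 takes the square root and assumes the positive root only. The equation t^2 = 16 actually has two solutions: t = 4 and t = -4. The proof silently assumes t > 0 without justification, then uses this assumption to conclude t > 0, which is circular. The counterexample t = -4 shows the claim is false.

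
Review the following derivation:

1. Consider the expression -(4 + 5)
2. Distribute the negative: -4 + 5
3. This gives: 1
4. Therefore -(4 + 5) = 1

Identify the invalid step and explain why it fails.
Step 2: Distribute the negative: -4 + 5

Step 2 incorrectly distributes the negative sign. The correct distribution is -(4 + 5) = -4 - 5 = -9. The negative must be applied to both terms, not just the first. The error treats -(4 + 5) as -4 + 5, which equals 1 instead of -9.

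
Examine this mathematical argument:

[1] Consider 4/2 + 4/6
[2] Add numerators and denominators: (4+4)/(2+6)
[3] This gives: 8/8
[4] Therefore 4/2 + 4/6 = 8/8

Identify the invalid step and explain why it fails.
Step 2: Add numerators and denominators: (4+4)/(2+6)

Step 2 incorrectly adds fractions by separately adding numerators and denominators. This is wrong. The correct method requires a common denominator: 4/2 + 4/6 = (4×6 + 4×2)/(2×6) = 32/12 = 8/3. The method used gives 8/8, which is different.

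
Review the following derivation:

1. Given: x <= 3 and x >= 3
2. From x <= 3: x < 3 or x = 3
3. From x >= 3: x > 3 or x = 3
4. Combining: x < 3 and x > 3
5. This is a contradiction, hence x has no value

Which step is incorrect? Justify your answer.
Step 4: Combining: x < 3 and x > 3

Step 4 incorrectly combines the conditions. From x <= 3 and x >= 3, the intersection is x = 3. The error treats the 'or' cases as 'and' requirements. The correct conclusion is that x = 3 is the unique solution, not that no solution exists.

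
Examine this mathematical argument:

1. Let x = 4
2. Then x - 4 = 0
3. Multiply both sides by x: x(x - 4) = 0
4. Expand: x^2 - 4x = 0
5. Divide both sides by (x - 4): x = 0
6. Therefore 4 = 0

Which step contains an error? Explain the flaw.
Step 5: Divide both sides by (x - 4): x = 0

Step 5 divides both sides by (x - 4). However, since x = 4, we have (x - 4) = 0. Division by zero is undefined, making this step invalid.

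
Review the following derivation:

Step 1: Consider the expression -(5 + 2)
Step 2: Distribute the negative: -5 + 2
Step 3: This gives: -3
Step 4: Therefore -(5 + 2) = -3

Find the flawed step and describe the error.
Step 2: Distribute the negative: -5 + 2

Step 2 incorrectly distributes the negative sign. The correct distribution is -(5 + 2) = -5 - 2 = -7. The negative must be applied to both terms, not just the first. The error treats -(5 + 2) as -5 + 2, which equals -3 instead of -7.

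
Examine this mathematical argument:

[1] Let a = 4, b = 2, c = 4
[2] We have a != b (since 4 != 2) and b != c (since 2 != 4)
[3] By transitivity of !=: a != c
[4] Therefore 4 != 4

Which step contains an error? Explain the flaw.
Step 3: By transitivity of !=: a != c

Step 3 incorrectly applies transitivity to the '!=' relation. Transitivity states: if a R b and b R c, then a R c. However, '!=' is not transitive. Counterexample: 4 != 2 and 2 != 4, but 4 = 4 (both equal 4). Transitivity holds for relations like <, <=, =, but not for !=.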